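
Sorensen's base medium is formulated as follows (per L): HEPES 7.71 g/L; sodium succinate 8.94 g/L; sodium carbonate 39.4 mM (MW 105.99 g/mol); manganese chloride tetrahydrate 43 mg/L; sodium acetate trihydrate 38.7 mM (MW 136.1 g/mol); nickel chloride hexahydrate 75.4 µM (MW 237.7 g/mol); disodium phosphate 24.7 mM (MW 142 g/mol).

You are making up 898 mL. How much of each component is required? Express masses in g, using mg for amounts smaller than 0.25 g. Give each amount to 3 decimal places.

Target volume = 898 mL = 0.898 L.
HEPES: 7.71 g/L × 0.898 L = 6.924 g
sodium succinate: 8.94 g/L × 0.898 L = 8.028 g
sodium carbonate: 39.4 mmol/L × 105.99 g/mol × 0.898 L ÷ 1000 = 3.750 g
manganese chloride tetrahydrate: 43 mg/L × 0.898 L = 38.614 mg
sodium acetate trihydrate: 38.7 mmol/L × 136.1 g/mol × 0.898 L ÷ 1000 = 4.730 g
nickel chloride hexahydrate: 75.4 µmol/L × 237.7 g/mol × 0.898 L ÷ 1000 = 16.094 mg
disodium phosphate: 24.7 mmol/L × 142 g/mol × 0.898 L ÷ 1000 = 3.150 g

HEPES 6.924 g; sodium succinate 8.028 g; sodium carbonate 3.750 g; manganese chloride tetrahydrate 38.614 mg; sodium acetate trihydrate 4.730 g; nickel chloride hexahydrate 16.094 mg; disodium phosphate 3.150 g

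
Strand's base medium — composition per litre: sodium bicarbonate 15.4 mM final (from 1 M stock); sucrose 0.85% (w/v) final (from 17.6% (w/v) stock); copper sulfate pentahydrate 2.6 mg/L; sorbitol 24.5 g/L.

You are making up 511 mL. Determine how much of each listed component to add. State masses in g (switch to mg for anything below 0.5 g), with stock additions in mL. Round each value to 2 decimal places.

sodium bicarbonate 7.87 mL; sucrose 24.68 mL; copper sulfate pentahydrate 1.33 mg; sorbitol 12.52 g

Target volume = 511 mL = 0.511 L.
sodium bicarbonate: V = C2·V2/C1 = 15.4 mM × 511 mL ÷ 1000 mM = 7.87 mL
sucrose: C1V1 = C2V2 → 0.85% ÷ 17.6% × 511 mL = 24.68 mL
copper sulfate pentahydrate: 2.6 mg/L × 0.511 L = 1.33 mg
sorbitol: 24.5 g/L × 0.511 L = 12.52 g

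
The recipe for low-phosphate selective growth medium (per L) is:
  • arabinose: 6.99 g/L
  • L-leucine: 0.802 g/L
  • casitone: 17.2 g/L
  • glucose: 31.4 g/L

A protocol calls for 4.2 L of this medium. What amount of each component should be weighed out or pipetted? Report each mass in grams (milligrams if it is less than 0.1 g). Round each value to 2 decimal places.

Scale factor relative to 1 L: 4.2.
arabinose: 6.99 g/L × 4.2 L = 29.36 g
L-leucine: 0.802 g/L × 4.2 L = 3.37 g
casitone: 17.2 g/L × 4.2 L = 72.24 g
glucose: 31.4 g/L × 4.2 L = 131.88 g

arabinose 29.36 g; L-leucine 3.37 g; casitone 72.24 g; glucose 131.88 g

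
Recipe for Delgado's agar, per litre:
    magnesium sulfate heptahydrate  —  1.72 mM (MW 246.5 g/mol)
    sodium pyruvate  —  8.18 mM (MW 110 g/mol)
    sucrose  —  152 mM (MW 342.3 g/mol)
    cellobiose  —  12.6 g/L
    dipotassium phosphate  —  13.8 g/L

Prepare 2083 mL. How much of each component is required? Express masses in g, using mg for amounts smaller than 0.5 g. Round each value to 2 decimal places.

Scale factor relative to 1 L: 2.083.
magnesium sulfate heptahydrate: 1.72 mmol/L × 246.5 g/mol × 2.083 L ÷ 1000 = 0.88 g
sodium pyruvate: 8.18 mmol/L × 110 g/mol × 2.083 L ÷ 1000 = 1.87 g
sucrose: 152 mmol/L × 342.3 g/mol × 2.083 L ÷ 1000 = 108.38 g
cellobiose: 12.6 g/L × 2.083 L = 26.25 g
dipotassium phosphate: 13.8 g/L × 2.083 L = 28.75 g

magnesium sulfate heptahydrate 0.88 g; sodium pyruvate 1.87 g; sucrose 108.38 g; cellobiose 26.25 g; dipotassium phosphate 28.75 g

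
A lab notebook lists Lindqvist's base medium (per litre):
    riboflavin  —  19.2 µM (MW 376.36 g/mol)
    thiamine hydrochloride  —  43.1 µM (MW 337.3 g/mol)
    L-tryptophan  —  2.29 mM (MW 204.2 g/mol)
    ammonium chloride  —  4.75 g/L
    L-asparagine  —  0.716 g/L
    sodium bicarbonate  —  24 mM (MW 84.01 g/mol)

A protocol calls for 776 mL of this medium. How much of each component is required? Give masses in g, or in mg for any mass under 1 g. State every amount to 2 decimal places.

Target volume = 776 mL = 0.776 L.
riboflavin: 19.2 µmol/L × 376.36 g/mol × 0.776 L ÷ 1000 = 5.61 mg
thiamine hydrochloride: 43.1 µmol/L × 337.3 g/mol × 0.776 L ÷ 1000 = 11.28 mg
L-tryptophan: 2.29 mmol/L × 204.2 mg/mmol × 0.776 L = 362.87 mg
ammonium chloride: 4.75 g/L × 0.776 L = 3.69 g
L-asparagine: 0.716 g/L × 0.776 L = 0.555616 g = 555.62 mg
sodium bicarbonate: 24 mmol/L × 84.01 g/mol × 0.776 L ÷ 1000 = 1.56 g

riboflavin 5.61 mg; thiamine hydrochloride 11.28 mg; L-tryptophan 362.87 mg; ammonium chloride 3.69 g; L-asparagine 555.62 mg; sodium bicarbonate 1.56 g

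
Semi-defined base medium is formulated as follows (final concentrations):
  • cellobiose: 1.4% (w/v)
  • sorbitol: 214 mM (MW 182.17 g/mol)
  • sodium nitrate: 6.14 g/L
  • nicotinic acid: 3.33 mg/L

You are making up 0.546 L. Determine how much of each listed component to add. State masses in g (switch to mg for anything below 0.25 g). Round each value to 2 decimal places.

Scale factor relative to 1 L: 0.546.
cellobiose: 1.4 g per 100 mL × 546 mL ÷ 100 = 7.64 g
sorbitol: 214 mmol/L × 182.17 g/mol × 0.546 L ÷ 1000 = 21.29 g
sodium nitrate: 6.14 g/L × 0.546 L = 3.35 g
nicotinic acid: 3.33 mg/L × 0.546 L = 1.82 mg

cellobiose 7.64 g; sorbitol 21.29 g; sodium nitrate 3.35 g; nicotinic acid 1.82 mg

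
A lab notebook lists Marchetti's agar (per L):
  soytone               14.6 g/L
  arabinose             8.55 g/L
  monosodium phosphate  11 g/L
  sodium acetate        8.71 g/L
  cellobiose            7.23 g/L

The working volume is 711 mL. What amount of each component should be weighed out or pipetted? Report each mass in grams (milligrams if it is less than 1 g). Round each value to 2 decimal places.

soytone 10.38 g; arabinose 6.08 g; monosodium phosphate 7.82 g; sodium acetate 6.19 g; cellobiose 5.14 g

Target volume = 711 mL = 0.711 L.
soytone: 14.6 g/L × 0.711 L = 10.38 g
arabinose: 8.55 g/L × 0.711 L = 6.08 g
monosodium phosphate: 11 g/L × 0.711 L = 7.82 g
sodium acetate: 8.71 g/L × 0.711 L = 6.19 g
cellobiose: 7.23 g/L × 0.711 L = 5.14 g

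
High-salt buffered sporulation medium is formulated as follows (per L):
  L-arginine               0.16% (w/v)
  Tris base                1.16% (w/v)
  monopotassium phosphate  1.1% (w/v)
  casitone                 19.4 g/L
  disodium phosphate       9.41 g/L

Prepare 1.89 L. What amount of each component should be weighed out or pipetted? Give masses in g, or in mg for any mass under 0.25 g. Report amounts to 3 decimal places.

L-arginine 3.024 g; Tris base 21.924 g; monopotassium phosphate 20.790 g; casitone 36.666 g; disodium phosphate 17.785 g

Scale factor relative to 1 L: 1.89.
L-arginine: 0.16% w/v = 1.6 g/L → 1.6 × 1.89 L = 3.024 g
Tris base: 1.16% w/v = 11.6 g/L → 11.6 × 1.89 L = 21.924 g
monopotassium phosphate: 1.1 g per 100 mL × 1890 mL ÷ 100 = 20.790 g
casitone: 19.4 g/L × 1.89 L = 36.666 g
disodium phosphate: 9.41 g/L × 1.89 L = 17.785 g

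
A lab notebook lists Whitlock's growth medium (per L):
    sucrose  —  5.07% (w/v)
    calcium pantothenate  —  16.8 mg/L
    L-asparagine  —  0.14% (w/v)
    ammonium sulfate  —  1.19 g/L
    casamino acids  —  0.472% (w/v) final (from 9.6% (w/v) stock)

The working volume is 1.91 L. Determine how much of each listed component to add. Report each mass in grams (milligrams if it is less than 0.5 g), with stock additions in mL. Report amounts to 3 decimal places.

Scale factor relative to 1 L: 1.91.
sucrose: 5.07 g per 100 mL × 1910 mL ÷ 100 = 96.837 g
calcium pantothenate: 16.8 mg/L × 1.91 L = 32.088 mg
L-asparagine: 0.14 g per 100 mL × 1910 mL ÷ 100 = 2.674 g
ammonium sulfate: 1.19 g/L × 1.91 L = 2.273 g
casamino acids: dilute stock: 0.472% ÷ 9.6% × 1910 mL = 93.908 mL

sucrose 96.837 g; calcium pantothenate 32.088 mg; L-asparagine 2.674 g; ammonium sulfate 2.273 g; casamino acids 93.908 mL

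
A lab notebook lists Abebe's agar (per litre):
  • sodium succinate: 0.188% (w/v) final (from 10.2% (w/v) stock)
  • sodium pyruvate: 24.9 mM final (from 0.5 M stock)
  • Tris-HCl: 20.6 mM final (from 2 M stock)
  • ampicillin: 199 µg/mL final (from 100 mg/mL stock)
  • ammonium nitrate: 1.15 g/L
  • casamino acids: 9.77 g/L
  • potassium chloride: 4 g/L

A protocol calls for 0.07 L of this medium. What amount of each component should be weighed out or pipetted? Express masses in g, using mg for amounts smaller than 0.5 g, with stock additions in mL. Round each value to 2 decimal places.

Working volume: 0.07 L.
sodium succinate: dilute stock: 0.188% ÷ 10.2% × 70 mL = 1.29 mL
sodium pyruvate: V = C2·V2/C1 = 24.9 mM × 70 mL ÷ 500 mM = 3.49 mL
Tris-HCl: V = C2·V2/C1 = 20.6 mM × 70 mL ÷ 2000 mM = 0.72 mL
ampicillin: C1V1 = C2V2 → 199 µg/mL × 70 mL ÷ 100000 µg/mL = 0.14 mL
ammonium nitrate: 1.15 g/L × 0.07 L = 0.0805 g = 80.50 mg
casamino acids: 9.77 g/L × 0.07 L = 0.68 g
potassium chloride: 4 g/L × 0.07 L = 0.28 g = 280.00 mg

sodium succinate 1.29 mL; sodium pyruvate 3.49 mL; Tris-HCl 0.72 mL; ampicillin 0.14 mL; ammonium nitrate 80.50 mg; casamino acids 0.68 g; potassium chloride 280.00 mg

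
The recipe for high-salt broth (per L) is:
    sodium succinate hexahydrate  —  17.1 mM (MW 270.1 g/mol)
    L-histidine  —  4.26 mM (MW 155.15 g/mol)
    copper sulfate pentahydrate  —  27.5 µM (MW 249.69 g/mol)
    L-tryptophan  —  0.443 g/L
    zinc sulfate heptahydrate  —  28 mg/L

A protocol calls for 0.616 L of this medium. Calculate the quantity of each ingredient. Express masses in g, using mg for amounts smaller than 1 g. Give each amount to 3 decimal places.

Scale factor relative to 1 L: 0.616.
sodium succinate hexahydrate: 17.1 mmol/L × 270.1 g/mol × 0.616 L ÷ 1000 = 2.845 g
L-histidine: 4.26 mmol/L × 155.15 mg/mmol × 0.616 L = 407.138 mg
copper sulfate pentahydrate: 27.5 µmol/L × 249.69 g/mol × 0.616 L ÷ 1000 = 4.230 mg
L-tryptophan: 0.443 g/L × 0.616 L = 0.272888 g = 272.888 mg
zinc sulfate heptahydrate: 28 mg/L × 0.616 L = 17.248 mg

sodium succinate hexahydrate 2.845 g; L-histidine 407.138 mg; copper sulfate pentahydrate 4.230 mg; L-tryptophan 272.888 mg; zinc sulfate heptahydrate 17.248 mg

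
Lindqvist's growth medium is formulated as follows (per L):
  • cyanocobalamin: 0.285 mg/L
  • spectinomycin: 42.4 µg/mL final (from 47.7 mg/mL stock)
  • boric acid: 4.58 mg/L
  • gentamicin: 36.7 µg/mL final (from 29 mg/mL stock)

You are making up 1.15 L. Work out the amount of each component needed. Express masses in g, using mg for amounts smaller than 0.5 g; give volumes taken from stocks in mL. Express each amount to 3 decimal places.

cyanocobalamin 0.328 mg; spectinomycin 1.022 mL; boric acid 5.267 mg; gentamicin 1.455 mL

Working volume: 1.15 L.
cyanocobalamin: 0.285 mg/L × 1.15 L = 0.328 mg
spectinomycin: dilute stock: 42.4 µg/mL × 1150 mL ÷ 47700 µg/mL = 1.022 mL
boric acid: 4.58 mg/L × 1.15 L = 5.267 mg
gentamicin: C1V1 = C2V2 → 36.7 µg/mL × 1150 mL ÷ 29000 µg/mL = 1.455 mL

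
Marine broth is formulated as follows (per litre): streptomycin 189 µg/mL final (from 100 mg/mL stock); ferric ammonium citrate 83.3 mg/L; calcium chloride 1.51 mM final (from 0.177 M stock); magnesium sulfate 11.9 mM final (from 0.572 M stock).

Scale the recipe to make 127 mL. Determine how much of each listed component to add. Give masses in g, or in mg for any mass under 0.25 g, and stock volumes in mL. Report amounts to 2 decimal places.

streptomycin 0.24 mL; ferric ammonium citrate 10.58 mg; calcium chloride 1.08 mL; magnesium sulfate 2.64 mL

Target volume = 127 mL = 0.127 L.
streptomycin: C1V1 = C2V2 → 189 µg/mL × 127 mL ÷ 100000 µg/mL = 0.24 mL
ferric ammonium citrate: 83.3 mg/L × 0.127 L = 10.58 mg
calcium chloride: dilute stock: 1.51 mM × 127 mL ÷ 177 mM = 1.08 mL
magnesium sulfate: dilute stock: 11.9 mM × 127 mL ÷ 572 mM = 2.64 mL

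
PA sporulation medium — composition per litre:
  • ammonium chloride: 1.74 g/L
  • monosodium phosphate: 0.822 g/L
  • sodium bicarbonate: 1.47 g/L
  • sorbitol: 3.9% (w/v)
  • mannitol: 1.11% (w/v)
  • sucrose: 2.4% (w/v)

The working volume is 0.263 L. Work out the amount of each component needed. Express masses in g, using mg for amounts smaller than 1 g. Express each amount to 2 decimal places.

Scale factor relative to 1 L: 0.263.
ammonium chloride: 1.74 g/L × 0.263 L = 0.45762 g = 457.62 mg
monosodium phosphate: 0.822 g/L × 0.263 L = 0.216186 g = 216.19 mg
sodium bicarbonate: 1.47 g/L × 0.263 L = 0.38661 g = 386.61 mg
sorbitol: 3.9% w/v = 39 g/L → 39 × 0.263 L = 10.26 g
mannitol: 1.11% w/v = 11.1 g/L → 11.1 × 0.263 L = 2.92 g
sucrose: 2.4 g per 100 mL × 263 mL ÷ 100 = 6.31 g

ammonium chloride 457.62 mg; monosodium phosphate 216.19 mg; sodium bicarbonate 386.61 mg; sorbitol 10.26 g; mannitol 2.92 g; sucrose 6.31 g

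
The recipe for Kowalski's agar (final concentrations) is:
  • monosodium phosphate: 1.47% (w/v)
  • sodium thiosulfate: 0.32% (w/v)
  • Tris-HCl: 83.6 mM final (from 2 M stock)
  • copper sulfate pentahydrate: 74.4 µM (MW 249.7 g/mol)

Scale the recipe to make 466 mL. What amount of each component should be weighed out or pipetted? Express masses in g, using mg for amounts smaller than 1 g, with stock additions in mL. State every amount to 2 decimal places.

monosodium phosphate 6.85 g; sodium thiosulfate 1.49 g; Tris-HCl 19.48 mL; copper sulfate pentahydrate 8.66 mg

Working volume: 466 mL = 0.466 L.
monosodium phosphate: 1.47% w/v = 14.7 g/L → 14.7 × 0.466 L = 6.85 g
sodium thiosulfate: 0.32 g per 100 mL × 466 mL ÷ 100 = 1.49 g
Tris-HCl: V = C2·V2/C1 = 83.6 mM × 466 mL ÷ 2000 mM = 19.48 mL
copper sulfate pentahydrate: 74.4 µmol/L × 249.7 g/mol × 0.466 L ÷ 1000 = 8.66 mg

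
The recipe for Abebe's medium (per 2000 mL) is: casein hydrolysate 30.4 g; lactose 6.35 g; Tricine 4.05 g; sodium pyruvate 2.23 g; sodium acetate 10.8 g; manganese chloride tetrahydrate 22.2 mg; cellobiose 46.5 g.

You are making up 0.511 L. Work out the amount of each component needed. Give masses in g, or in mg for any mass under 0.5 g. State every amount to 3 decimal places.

Ratio of target to recipe volume: 511 / 2000 = 0.2555.
casein hydrolysate: 30.4 g × (511 mL / 2000 mL) = 7.767 g
lactose: 6.35 g × (511 mL / 2000 mL) = 1.622 g
Tricine: 4.05 g × (511 mL / 2000 mL) = 1.035 g
sodium pyruvate: 2.23 g × (511 mL / 2000 mL) = 0.570 g
sodium acetate: 10.8 g × (511 mL / 2000 mL) = 2.759 g
manganese chloride tetrahydrate: 22.2 mg × (511 mL / 2000 mL) = 5.672 mg
cellobiose: 46.5 g × (511 mL / 2000 mL) = 11.881 g

casein hydrolysate 7.767 g; lactose 1.622 g; Tricine 1.035 g; sodium pyruvate 0.570 g; sodium acetate 2.759 g; manganese chloride tetrahydrate 5.672 mg; cellobiose 11.881 g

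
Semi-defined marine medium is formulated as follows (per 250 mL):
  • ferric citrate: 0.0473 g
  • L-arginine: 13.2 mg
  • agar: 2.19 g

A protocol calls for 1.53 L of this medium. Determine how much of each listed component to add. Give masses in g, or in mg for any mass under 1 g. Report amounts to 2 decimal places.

Scale factor = 1530 mL / 250 mL = 6.12.
ferric citrate: 0.0473 g × (1530 mL / 250 mL) = 0.289476 g = 289.48 mg
L-arginine: 13.2 mg × (1530 mL / 250 mL) = 80.78 mg
agar: 2.19 g × (1530 mL / 250 mL) = 13.40 g

ferric citrate 289.48 mg; L-arginine 80.78 mg; agar 13.40 g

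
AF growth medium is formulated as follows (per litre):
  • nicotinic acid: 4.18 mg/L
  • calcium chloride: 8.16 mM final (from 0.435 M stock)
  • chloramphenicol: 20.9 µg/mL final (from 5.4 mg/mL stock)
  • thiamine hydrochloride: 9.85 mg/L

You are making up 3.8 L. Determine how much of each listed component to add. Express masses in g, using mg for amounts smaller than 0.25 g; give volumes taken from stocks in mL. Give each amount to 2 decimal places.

nicotinic acid 15.88 mg; calcium chloride 71.28 mL; chloramphenicol 14.71 mL; thiamine hydrochloride 37.43 mg

Scale factor relative to 1 L: 3.8.
nicotinic acid: 4.18 mg/L × 3.8 L = 15.88 mg
calcium chloride: dilute stock: 8.16 mM × 3800 mL ÷ 435 mM = 71.28 mL
chloramphenicol: V = C2·V2/C1 = 20.9 µg/mL × 3800 mL ÷ 5400 µg/mL = 14.71 mL
thiamine hydrochloride: 9.85 mg/L × 3.8 L = 37.43 mg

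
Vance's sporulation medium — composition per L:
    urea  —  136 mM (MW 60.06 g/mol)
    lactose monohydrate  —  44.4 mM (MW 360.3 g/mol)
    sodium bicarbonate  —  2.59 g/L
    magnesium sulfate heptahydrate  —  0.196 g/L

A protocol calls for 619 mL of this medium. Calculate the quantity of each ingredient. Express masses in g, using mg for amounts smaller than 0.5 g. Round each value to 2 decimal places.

Scale factor relative to 1 L: 0.619.
urea: 136 mmol/L × 60.06 g/mol × 0.619 L ÷ 1000 = 5.06 g
lactose monohydrate: 44.4 mmol/L × 360.3 g/mol × 0.619 L ÷ 1000 = 9.90 g
sodium bicarbonate: 2.59 g/L × 0.619 L = 1.60 g
magnesium sulfate heptahydrate: 0.196 g/L × 0.619 L = 0.121324 g = 121.32 mg

urea 5.06 g; lactose monohydrate 9.90 g; sodium bicarbonate 1.60 g; magnesium sulfate heptahydrate 121.32 mg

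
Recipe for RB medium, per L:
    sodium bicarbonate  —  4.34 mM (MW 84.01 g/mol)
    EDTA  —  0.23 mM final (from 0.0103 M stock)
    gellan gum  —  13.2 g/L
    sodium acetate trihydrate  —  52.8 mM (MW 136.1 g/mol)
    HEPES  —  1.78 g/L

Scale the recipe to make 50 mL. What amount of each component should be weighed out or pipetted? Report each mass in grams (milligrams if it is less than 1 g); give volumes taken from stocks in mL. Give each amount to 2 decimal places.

sodium bicarbonate 18.23 mg; EDTA 1.12 mL; gellan gum 660.00 mg; sodium acetate trihydrate 359.30 mg; HEPES 89.00 mg

Target volume = 50 mL = 0.05 L.
sodium bicarbonate: 4.34 mmol/L × 84.01 mg/mmol × 0.05 L = 18.23 mg
EDTA: C1V1 = C2V2 → 0.23 mM × 50 mL ÷ 10.3 mM = 1.12 mL
gellan gum: 13.2 g/L × 0.05 L = 0.66 g = 660.00 mg
sodium acetate trihydrate: 52.8 mmol/L × 136.1 mg/mmol × 0.05 L = 359.30 mg
HEPES: 1.78 g/L × 0.05 L = 0.089 g = 89.00 mg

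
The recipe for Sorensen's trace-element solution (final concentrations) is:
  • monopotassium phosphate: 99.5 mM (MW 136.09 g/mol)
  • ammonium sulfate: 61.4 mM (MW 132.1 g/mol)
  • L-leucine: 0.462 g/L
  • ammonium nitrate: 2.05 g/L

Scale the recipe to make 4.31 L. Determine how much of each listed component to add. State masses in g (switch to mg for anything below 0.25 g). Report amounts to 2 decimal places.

Working volume: 4.31 L.
monopotassium phosphate: 99.5 mmol/L × 136.09 g/mol × 4.31 L ÷ 1000 = 58.36 g
ammonium sulfate: 61.4 mmol/L × 132.1 g/mol × 4.31 L ÷ 1000 = 34.96 g
L-leucine: 0.462 g/L × 4.31 L = 1.99 g
ammonium nitrate: 2.05 g/L × 4.31 L = 8.84 g

monopotassium phosphate 58.36 g; ammonium sulfate 34.96 g; L-leucine 1.99 g; ammonium nitrate 8.84 g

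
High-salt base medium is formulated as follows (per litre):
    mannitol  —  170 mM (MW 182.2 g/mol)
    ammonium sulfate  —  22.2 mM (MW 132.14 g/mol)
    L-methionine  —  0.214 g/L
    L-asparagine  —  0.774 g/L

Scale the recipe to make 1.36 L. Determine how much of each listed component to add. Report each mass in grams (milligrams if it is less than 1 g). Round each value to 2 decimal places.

Scale factor relative to 1 L: 1.36.
mannitol: 170 mmol/L × 182.2 g/mol × 1.36 L ÷ 1000 = 42.12 g
ammonium sulfate: 22.2 mmol/L × 132.14 g/mol × 1.36 L ÷ 1000 = 3.99 g
L-methionine: 0.214 g/L × 1.36 L = 0.29104 g = 291.04 mg
L-asparagine: 0.774 g/L × 1.36 L = 1.05 g

mannitol 42.12 g; ammonium sulfate 3.99 g; L-methionine 291.04 mg; L-asparagine 1.05 g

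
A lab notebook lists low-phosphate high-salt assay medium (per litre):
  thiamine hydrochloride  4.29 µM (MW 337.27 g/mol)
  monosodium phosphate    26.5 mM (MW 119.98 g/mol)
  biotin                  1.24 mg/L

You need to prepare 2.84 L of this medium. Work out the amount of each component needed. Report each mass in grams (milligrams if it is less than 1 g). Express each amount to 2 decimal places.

Working volume: 2.84 L.
thiamine hydrochloride: 4.29 µmol/L × 337.27 g/mol × 2.84 L ÷ 1000 = 4.11 mg
monosodium phosphate: 26.5 mmol/L × 119.98 g/mol × 2.84 L ÷ 1000 = 9.03 g
biotin: 1.24 mg/L × 2.84 L = 3.52 mg

thiamine hydrochloride 4.11 mg; monosodium phosphate 9.03 g; biotin 3.52 mg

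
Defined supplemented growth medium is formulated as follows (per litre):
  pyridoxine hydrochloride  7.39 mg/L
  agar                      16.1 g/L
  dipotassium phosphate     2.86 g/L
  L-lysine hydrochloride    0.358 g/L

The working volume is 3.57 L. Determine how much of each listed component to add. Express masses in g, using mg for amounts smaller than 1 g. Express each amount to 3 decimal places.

Working volume: 3.57 L.
pyridoxine hydrochloride: 7.39 mg/L × 3.57 L = 26.382 mg
agar: 16.1 g/L × 3.57 L = 57.477 g
dipotassium phosphate: 2.86 g/L × 3.57 L = 10.210 g
L-lysine hydrochloride: 0.358 g/L × 3.57 L = 1.278 g

pyridoxine hydrochloride 26.382 mg; agar 57.477 g; dipotassium phosphate 10.210 g; L-lysine hydrochloride 1.278 g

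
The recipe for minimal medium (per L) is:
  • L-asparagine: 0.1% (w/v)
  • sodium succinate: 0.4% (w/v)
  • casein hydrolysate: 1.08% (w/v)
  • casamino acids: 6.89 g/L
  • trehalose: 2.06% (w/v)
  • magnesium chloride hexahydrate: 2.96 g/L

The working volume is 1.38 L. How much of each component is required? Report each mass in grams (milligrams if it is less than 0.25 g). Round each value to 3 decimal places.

Working volume: 1.38 L.
L-asparagine: 0.1 g per 100 mL × 1380 mL ÷ 100 = 1.380 g
sodium succinate: 0.4 g per 100 mL × 1380 mL ÷ 100 = 5.520 g
casein hydrolysate: 1.08 g per 100 mL × 1380 mL ÷ 100 = 14.904 g
casamino acids: 6.89 g/L × 1.38 L = 9.508 g
trehalose: 2.06% w/v = 20.6 g/L → 20.6 × 1.38 L = 28.428 g
magnesium chloride hexahydrate: 2.96 g/L × 1.38 L = 4.085 g

L-asparagine 1.380 g; sodium succinate 5.520 g; casein hydrolysate 14.904 g; casamino acids 9.508 g; trehalose 28.428 g; magnesium chloride hexahydrate 4.085 g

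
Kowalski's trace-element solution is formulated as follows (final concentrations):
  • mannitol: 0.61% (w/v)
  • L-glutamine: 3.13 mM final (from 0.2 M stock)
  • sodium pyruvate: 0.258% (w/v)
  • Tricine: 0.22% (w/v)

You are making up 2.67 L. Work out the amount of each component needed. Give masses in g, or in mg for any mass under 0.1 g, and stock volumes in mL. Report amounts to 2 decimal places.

mannitol 16.29 g; L-glutamine 41.79 mL; sodium pyruvate 6.89 g; Tricine 5.87 g

Working volume: 2.67 L.
mannitol: 0.61% w/v = 6.1 g/L → 6.1 × 2.67 L = 16.29 g
L-glutamine: V = C2·V2/C1 = 3.13 mM × 2670 mL ÷ 200 mM = 41.79 mL
sodium pyruvate: 0.258% w/v = 2.58 g/L → 2.58 × 2.67 L = 6.89 g
Tricine: 0.22 g per 100 mL × 2670 mL ÷ 100 = 5.87 g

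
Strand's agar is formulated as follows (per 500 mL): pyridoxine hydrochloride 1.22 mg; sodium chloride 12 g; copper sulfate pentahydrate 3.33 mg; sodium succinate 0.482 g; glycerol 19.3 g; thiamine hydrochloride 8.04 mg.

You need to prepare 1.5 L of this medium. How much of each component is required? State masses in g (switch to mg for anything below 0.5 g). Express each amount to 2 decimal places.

pyridoxine hydrochloride 3.66 mg; sodium chloride 36.00 g; copper sulfate pentahydrate 9.99 mg; sodium succinate 1.45 g; glycerol 57.90 g; thiamine hydrochloride 24.12 mg

Scale factor = 1500 mL / 500 mL = 3.
pyridoxine hydrochloride: 1.22 mg × (1500 mL / 500 mL) = 3.66 mg
sodium chloride: 12 g × (1500 mL / 500 mL) = 36.00 g
copper sulfate pentahydrate: 3.33 mg × (1500 mL / 500 mL) = 9.99 mg
sodium succinate: 0.482 g × (1500 mL / 500 mL) = 1.45 g
glycerol: 19.3 g × (1500 mL / 500 mL) = 57.90 g
thiamine hydrochloride: 8.04 mg × (1500 mL / 500 mL) = 24.12 mg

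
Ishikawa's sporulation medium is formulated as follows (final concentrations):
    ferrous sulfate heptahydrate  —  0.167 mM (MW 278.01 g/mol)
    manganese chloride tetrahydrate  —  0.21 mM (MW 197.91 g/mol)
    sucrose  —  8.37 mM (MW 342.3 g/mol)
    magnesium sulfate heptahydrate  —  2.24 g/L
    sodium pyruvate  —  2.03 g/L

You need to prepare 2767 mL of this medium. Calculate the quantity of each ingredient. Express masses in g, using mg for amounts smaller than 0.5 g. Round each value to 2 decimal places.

Target volume = 2767 mL = 2.767 L.
ferrous sulfate heptahydrate: 0.167 mmol/L × 278.01 mg/mmol × 2.767 L = 128.47 mg
manganese chloride tetrahydrate: 0.21 mmol/L × 197.91 mg/mmol × 2.767 L = 115.00 mg
sucrose: 8.37 mmol/L × 342.3 g/mol × 2.767 L ÷ 1000 = 7.93 g
magnesium sulfate heptahydrate: 2.24 g/L × 2.767 L = 6.20 g
sodium pyruvate: 2.03 g/L × 2.767 L = 5.62 g

ferrous sulfate heptahydrate 128.47 mg; manganese chloride tetrahydrate 115.00 mg; sucrose 7.93 g; magnesium sulfate heptahydrate 6.20 g; sodium pyruvate 5.62 g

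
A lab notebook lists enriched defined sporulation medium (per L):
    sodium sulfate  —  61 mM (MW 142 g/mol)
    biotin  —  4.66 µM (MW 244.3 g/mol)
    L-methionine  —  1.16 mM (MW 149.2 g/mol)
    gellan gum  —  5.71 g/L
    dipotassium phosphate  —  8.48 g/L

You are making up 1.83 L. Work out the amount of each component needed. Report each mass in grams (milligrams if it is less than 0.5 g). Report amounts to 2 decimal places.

sodium sulfate 15.85 g; biotin 2.08 mg; L-methionine 316.72 mg; gellan gum 10.45 g; dipotassium phosphate 15.52 g

Working volume: 1.83 L.
sodium sulfate: 61 mmol/L × 142 g/mol × 1.83 L ÷ 1000 = 15.85 g
biotin: 4.66 µmol/L × 244.3 g/mol × 1.83 L ÷ 1000 = 2.08 mg
L-methionine: 1.16 mmol/L × 149.2 mg/mmol × 1.83 L = 316.72 mg
gellan gum: 5.71 g/L × 1.83 L = 10.45 g
dipotassium phosphate: 8.48 g/L × 1.83 L = 15.52 g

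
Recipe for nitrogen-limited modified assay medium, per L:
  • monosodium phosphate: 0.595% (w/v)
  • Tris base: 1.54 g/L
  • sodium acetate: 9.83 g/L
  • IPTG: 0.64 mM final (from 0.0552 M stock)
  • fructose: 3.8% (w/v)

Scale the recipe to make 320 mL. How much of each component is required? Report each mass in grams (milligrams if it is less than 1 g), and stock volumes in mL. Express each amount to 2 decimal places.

monosodium phosphate 1.90 g; Tris base 492.80 mg; sodium acetate 3.15 g; IPTG 3.71 mL; fructose 12.16 g

Working volume: 320 mL = 0.32 L.
monosodium phosphate: 0.595% w/v = 5.95 g/L → 5.95 × 0.32 L = 1.90 g
Tris base: 1.54 g/L × 0.32 L = 0.4928 g = 492.80 mg
sodium acetate: 9.83 g/L × 0.32 L = 3.15 g
IPTG: V = C2·V2/C1 = 0.64 mM × 320 mL ÷ 55.2 mM = 3.71 mL
fructose: 3.8 g per 100 mL × 320 mL ÷ 100 = 12.16 g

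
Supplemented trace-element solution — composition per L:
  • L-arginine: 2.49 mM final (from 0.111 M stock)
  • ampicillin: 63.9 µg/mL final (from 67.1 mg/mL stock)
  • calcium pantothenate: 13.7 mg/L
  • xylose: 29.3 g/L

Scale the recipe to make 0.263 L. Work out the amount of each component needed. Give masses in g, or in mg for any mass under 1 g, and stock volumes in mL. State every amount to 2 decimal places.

Working volume: 0.263 L.
L-arginine: C1V1 = C2V2 → 2.49 mM × 263 mL ÷ 111 mM = 5.90 mL
ampicillin: C1V1 = C2V2 → 63.9 µg/mL × 263 mL ÷ 67100 µg/mL = 0.25 mL
calcium pantothenate: 13.7 mg/L × 0.263 L = 3.60 mg
xylose: 29.3 g/L × 0.263 L = 7.71 g

L-arginine 5.90 mL; ampicillin 0.25 mL; calcium pantothenate 3.60 mg; xylose 7.71 g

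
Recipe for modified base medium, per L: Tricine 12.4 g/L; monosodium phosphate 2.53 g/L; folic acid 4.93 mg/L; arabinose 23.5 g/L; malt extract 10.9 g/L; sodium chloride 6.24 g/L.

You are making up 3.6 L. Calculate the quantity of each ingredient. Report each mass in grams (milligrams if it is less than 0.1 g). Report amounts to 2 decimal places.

Tricine 44.64 g; monosodium phosphate 9.11 g; folic acid 17.75 mg; arabinose 84.60 g; malt extract 39.24 g; sodium chloride 22.46 g

Scale factor relative to 1 L: 3.6.
Tricine: 12.4 g/L × 3.6 L = 44.64 g
monosodium phosphate: 2.53 g/L × 3.6 L = 9.11 g
folic acid: 4.93 mg/L × 3.6 L = 17.75 mg
arabinose: 23.5 g/L × 3.6 L = 84.60 g
malt extract: 10.9 g/L × 3.6 L = 39.24 g
sodium chloride: 6.24 g/L × 3.6 L = 22.46 g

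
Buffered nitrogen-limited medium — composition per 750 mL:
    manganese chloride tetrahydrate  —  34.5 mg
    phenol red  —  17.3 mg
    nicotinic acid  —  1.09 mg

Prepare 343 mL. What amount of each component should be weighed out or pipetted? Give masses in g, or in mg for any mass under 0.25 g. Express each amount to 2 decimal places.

manganese chloride tetrahydrate 15.78 mg; phenol red 7.91 mg; nicotinic acid 0.50 mg

Ratio of target to recipe volume: 343 / 750 = 0.457333.
manganese chloride tetrahydrate: 34.5 mg × (343 mL / 750 mL) = 15.78 mg
phenol red: 17.3 mg × (343 mL / 750 mL) = 7.91 mg
nicotinic acid: 1.09 mg × (343 mL / 750 mL) = 0.50 mg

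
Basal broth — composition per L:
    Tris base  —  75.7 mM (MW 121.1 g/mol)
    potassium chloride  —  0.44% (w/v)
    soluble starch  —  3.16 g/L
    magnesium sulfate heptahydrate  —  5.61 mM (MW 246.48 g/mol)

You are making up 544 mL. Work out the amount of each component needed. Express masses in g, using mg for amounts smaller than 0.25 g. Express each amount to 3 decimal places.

Tris base 4.987 g; potassium chloride 2.394 g; soluble starch 1.719 g; magnesium sulfate heptahydrate 0.752 g

Target volume = 544 mL = 0.544 L.
Tris base: 75.7 mmol/L × 121.1 g/mol × 0.544 L ÷ 1000 = 4.987 g
potassium chloride: 0.44 g per 100 mL × 544 mL ÷ 100 = 2.394 g
soluble starch: 3.16 g/L × 0.544 L = 1.719 g
magnesium sulfate heptahydrate: 5.61 mmol/L × 246.48 g/mol × 0.544 L ÷ 1000 = 0.752 g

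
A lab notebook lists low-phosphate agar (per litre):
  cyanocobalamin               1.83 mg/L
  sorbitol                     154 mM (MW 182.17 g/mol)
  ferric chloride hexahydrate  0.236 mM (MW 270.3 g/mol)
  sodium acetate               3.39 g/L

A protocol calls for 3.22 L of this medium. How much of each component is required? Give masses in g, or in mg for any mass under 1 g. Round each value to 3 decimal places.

Scale factor relative to 1 L: 3.22.
cyanocobalamin: 1.83 mg/L × 3.22 L = 5.893 mg
sorbitol: 154 mmol/L × 182.17 g/mol × 3.22 L ÷ 1000 = 90.334 g
ferric chloride hexahydrate: 0.236 mmol/L × 270.3 mg/mmol × 3.22 L = 205.406 mg
sodium acetate: 3.39 g/L × 3.22 L = 10.916 g

cyanocobalamin 5.893 mg; sorbitol 90.334 g; ferric chloride hexahydrate 205.406 mg; sodium acetate 10.916 g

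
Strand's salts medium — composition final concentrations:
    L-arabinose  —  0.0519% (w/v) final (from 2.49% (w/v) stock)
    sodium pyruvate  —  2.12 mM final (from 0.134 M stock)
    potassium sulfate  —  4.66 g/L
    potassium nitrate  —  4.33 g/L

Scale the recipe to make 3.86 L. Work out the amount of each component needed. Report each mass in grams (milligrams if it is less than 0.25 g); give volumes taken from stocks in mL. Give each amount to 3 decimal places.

L-arabinose 80.455 mL; sodium pyruvate 61.069 mL; potassium sulfate 17.988 g; potassium nitrate 16.714 g

Working volume: 3.86 L.
L-arabinose: V = C2·V2/C1 = 0.0519% ÷ 2.49% × 3860 mL = 80.455 mL
sodium pyruvate: dilute stock: 2.12 mM × 3860 mL ÷ 134 mM = 61.069 mL
potassium sulfate: 4.66 g/L × 3.86 L = 17.988 g
potassium nitrate: 4.33 g/L × 3.86 L = 16.714 g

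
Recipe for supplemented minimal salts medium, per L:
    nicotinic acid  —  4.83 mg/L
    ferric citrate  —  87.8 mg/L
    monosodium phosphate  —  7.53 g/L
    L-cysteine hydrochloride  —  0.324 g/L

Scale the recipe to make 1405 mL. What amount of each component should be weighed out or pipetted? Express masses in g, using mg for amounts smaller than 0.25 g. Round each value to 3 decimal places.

Working volume: 1405 mL = 1.405 L.
nicotinic acid: 4.83 mg/L × 1.405 L = 6.786 mg
ferric citrate: 87.8 mg/L × 1.405 L = 123.359 mg
monosodium phosphate: 7.53 g/L × 1.405 L = 10.580 g
L-cysteine hydrochloride: 0.324 g/L × 1.405 L = 0.455 g

nicotinic acid 6.786 mg; ferric citrate 123.359 mg; monosodium phosphate 10.580 g; L-cysteine hydrochloride 0.455 g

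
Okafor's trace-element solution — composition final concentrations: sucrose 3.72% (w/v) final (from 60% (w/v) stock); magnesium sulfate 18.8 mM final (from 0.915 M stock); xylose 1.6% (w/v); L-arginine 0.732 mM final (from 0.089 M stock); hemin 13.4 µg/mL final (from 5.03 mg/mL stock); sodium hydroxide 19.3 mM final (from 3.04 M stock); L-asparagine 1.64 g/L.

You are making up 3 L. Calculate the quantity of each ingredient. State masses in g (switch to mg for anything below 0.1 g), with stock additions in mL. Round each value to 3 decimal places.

Scale factor relative to 1 L: 3.
sucrose: V = C2·V2/C1 = 3.72% ÷ 60% × 3000 mL = 186.000 mL
magnesium sulfate: V = C2·V2/C1 = 18.8 mM × 3000 mL ÷ 915 mM = 61.639 mL
xylose: 1.6 g per 100 mL × 3000 mL ÷ 100 = 48.000 g
L-arginine: V = C2·V2/C1 = 0.732 mM × 3000 mL ÷ 89 mM = 24.674 mL
hemin: dilute stock: 13.4 µg/mL × 3000 mL ÷ 5030 µg/mL = 7.992 mL
sodium hydroxide: dilute stock: 19.3 mM × 3000 mL ÷ 3040 mM = 19.046 mL
L-asparagine: 1.64 g/L × 3 L = 4.920 g

sucrose 186.000 mL; magnesium sulfate 61.639 mL; xylose 48.000 g; L-arginine 24.674 mL; hemin 7.992 mL; sodium hydroxide 19.046 mL; L-asparagine 4.920 g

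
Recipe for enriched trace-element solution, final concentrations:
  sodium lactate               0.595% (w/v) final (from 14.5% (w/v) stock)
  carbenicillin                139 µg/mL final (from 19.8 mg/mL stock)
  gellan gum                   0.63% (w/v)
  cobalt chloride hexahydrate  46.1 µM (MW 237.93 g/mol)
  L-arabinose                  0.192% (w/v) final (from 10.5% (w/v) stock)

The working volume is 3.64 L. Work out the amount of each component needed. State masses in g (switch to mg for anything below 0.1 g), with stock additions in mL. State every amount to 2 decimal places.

Working volume: 3.64 L.
sodium lactate: dilute stock: 0.595% ÷ 14.5% × 3640 mL = 149.37 mL
carbenicillin: V = C2·V2/C1 = 139 µg/mL × 3640 mL ÷ 19800 µg/mL = 25.55 mL
gellan gum: 0.63 g per 100 mL × 3640 mL ÷ 100 = 22.93 g
cobalt chloride hexahydrate: 46.1 µmol/L × 237.93 g/mol × 3.64 L ÷ 1000 = 39.93 mg
L-arabinose: C1V1 = C2V2 → 0.192% ÷ 10.5% × 3640 mL = 66.56 mL

sodium lactate 149.37 mL; carbenicillin 25.55 mL; gellan gum 22.93 g; cobalt chloride hexahydrate 39.93 mg; L-arabinose 66.56 mL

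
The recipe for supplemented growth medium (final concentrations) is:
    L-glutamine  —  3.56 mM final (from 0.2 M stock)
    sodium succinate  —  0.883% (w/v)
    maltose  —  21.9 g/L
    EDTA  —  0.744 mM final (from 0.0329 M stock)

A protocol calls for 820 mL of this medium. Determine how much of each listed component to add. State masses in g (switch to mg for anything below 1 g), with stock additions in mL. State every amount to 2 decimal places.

Working volume: 820 mL = 0.82 L.
L-glutamine: V = C2·V2/C1 = 3.56 mM × 820 mL ÷ 200 mM = 14.60 mL
sodium succinate: 0.883 g per 100 mL × 820 mL ÷ 100 = 7.24 g
maltose: 21.9 g/L × 0.82 L = 17.96 g
EDTA: C1V1 = C2V2 → 0.744 mM × 820 mL ÷ 32.9 mM = 18.54 mL

L-glutamine 14.60 mL; sodium succinate 7.24 g; maltose 17.96 g; EDTA 18.54 mL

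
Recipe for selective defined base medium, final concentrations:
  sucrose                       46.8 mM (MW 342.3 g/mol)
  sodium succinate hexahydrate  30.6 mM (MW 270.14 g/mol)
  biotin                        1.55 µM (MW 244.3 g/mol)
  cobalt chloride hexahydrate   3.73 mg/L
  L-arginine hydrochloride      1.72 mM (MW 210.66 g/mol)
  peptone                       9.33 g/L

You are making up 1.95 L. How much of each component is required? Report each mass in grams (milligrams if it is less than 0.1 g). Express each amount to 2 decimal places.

sucrose 31.24 g; sodium succinate hexahydrate 16.12 g; biotin 0.74 mg; cobalt chloride hexahydrate 7.27 mg; L-arginine hydrochloride 0.71 g; peptone 18.19 g

Working volume: 1.95 L.
sucrose: 46.8 mmol/L × 342.3 g/mol × 1.95 L ÷ 1000 = 31.24 g
sodium succinate hexahydrate: 30.6 mmol/L × 270.14 g/mol × 1.95 L ÷ 1000 = 16.12 g
biotin: 1.55 µmol/L × 244.3 g/mol × 1.95 L ÷ 1000 = 0.74 mg
cobalt chloride hexahydrate: 3.73 mg/L × 1.95 L = 7.27 mg
L-arginine hydrochloride: 1.72 mmol/L × 210.66 g/mol × 1.95 L ÷ 1000 = 0.71 g
peptone: 9.33 g/L × 1.95 L = 18.19 g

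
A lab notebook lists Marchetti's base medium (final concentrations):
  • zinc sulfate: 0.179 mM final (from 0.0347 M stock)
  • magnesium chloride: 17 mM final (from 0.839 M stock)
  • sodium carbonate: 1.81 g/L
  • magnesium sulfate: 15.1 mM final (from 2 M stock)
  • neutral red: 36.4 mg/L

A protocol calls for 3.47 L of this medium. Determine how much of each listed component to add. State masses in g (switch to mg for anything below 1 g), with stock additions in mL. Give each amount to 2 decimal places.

zinc sulfate 17.90 mL; magnesium chloride 70.31 mL; sodium carbonate 6.28 g; magnesium sulfate 26.20 mL; neutral red 126.31 mg

Scale factor relative to 1 L: 3.47.
zinc sulfate: C1V1 = C2V2 → 0.179 mM × 3470 mL ÷ 34.7 mM = 17.90 mL
magnesium chloride: V = C2·V2/C1 = 17 mM × 3470 mL ÷ 839 mM = 70.31 mL
sodium carbonate: 1.81 g/L × 3.47 L = 6.28 g
magnesium sulfate: C1V1 = C2V2 → 15.1 mM × 3470 mL ÷ 2000 mM = 26.20 mL
neutral red: 36.4 mg/L × 3.47 L = 126.31 mg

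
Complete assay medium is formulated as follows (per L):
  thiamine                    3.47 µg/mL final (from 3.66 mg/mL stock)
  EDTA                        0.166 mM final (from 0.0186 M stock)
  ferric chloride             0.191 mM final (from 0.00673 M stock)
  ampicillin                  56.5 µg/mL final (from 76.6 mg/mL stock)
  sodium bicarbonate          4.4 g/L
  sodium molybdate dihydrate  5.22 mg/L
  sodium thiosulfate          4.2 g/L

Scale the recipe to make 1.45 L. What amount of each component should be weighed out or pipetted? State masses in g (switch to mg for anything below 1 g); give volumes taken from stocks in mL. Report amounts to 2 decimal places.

thiamine 1.37 mL; EDTA 12.94 mL; ferric chloride 41.15 mL; ampicillin 1.07 mL; sodium bicarbonate 6.38 g; sodium molybdate dihydrate 7.57 mg; sodium thiosulfate 6.09 g

Scale factor relative to 1 L: 1.45.
thiamine: V = C2·V2/C1 = 3.47 µg/mL × 1450 mL ÷ 3660 µg/mL = 1.37 mL
EDTA: V = C2·V2/C1 = 0.166 mM × 1450 mL ÷ 18.6 mM = 12.94 mL
ferric chloride: C1V1 = C2V2 → 0.191 mM × 1450 mL ÷ 6.73 mM = 41.15 mL
ampicillin: V = C2·V2/C1 = 56.5 µg/mL × 1450 mL ÷ 76600 µg/mL = 1.07 mL
sodium bicarbonate: 4.4 g/L × 1.45 L = 6.38 g
sodium molybdate dihydrate: 5.22 mg/L × 1.45 L = 7.57 mg
sodium thiosulfate: 4.2 g/L × 1.45 L = 6.09 g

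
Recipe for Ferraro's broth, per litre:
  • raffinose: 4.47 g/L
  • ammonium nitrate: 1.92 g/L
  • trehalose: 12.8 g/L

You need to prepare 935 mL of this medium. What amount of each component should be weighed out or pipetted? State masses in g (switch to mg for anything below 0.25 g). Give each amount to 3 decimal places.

raffinose 4.179 g; ammonium nitrate 1.795 g; trehalose 11.968 g

Working volume: 935 mL = 0.935 L.
raffinose: 4.47 g/L × 0.935 L = 4.179 g
ammonium nitrate: 1.92 g/L × 0.935 L = 1.795 g
trehalose: 12.8 g/L × 0.935 L = 11.968 g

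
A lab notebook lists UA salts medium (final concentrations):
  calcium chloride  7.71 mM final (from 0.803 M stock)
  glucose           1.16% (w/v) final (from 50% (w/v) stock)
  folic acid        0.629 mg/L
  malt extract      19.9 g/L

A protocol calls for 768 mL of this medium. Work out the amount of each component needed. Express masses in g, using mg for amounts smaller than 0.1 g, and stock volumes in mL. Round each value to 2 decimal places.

calcium chloride 7.37 mL; glucose 17.82 mL; folic acid 0.48 mg; malt extract 15.28 g

Working volume: 768 mL = 0.768 L.
calcium chloride: C1V1 = C2V2 → 7.71 mM × 768 mL ÷ 803 mM = 7.37 mL
glucose: C1V1 = C2V2 → 1.16% ÷ 50% × 768 mL = 17.82 mL
folic acid: 0.629 mg/L × 0.768 L = 0.48 mg
malt extract: 19.9 g/L × 0.768 L = 15.28 g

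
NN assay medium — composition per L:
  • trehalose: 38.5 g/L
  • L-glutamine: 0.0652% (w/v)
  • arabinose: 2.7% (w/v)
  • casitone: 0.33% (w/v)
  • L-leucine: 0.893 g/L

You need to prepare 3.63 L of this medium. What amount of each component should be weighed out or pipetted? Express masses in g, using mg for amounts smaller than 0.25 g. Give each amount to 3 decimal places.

trehalose 139.755 g; L-glutamine 2.367 g; arabinose 98.010 g; casitone 11.979 g; L-leucine 3.242 g

Working volume: 3.63 L.
trehalose: 38.5 g/L × 3.63 L = 139.755 g
L-glutamine: 0.0652% w/v = 0.652 g/L → 0.652 × 3.63 L = 2.367 g
arabinose: 2.7% w/v = 27 g/L → 27 × 3.63 L = 98.010 g
casitone: 0.33% w/v = 3.3 g/L → 3.3 × 3.63 L = 11.979 g
L-leucine: 0.893 g/L × 3.63 L = 3.242 g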